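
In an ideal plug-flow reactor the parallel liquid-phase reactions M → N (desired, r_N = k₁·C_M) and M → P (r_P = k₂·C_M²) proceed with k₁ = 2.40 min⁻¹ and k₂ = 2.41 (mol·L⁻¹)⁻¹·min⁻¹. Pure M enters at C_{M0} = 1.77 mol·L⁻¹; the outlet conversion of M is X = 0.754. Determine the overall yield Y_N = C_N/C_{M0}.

0.371

C_M = C_{M0}(1−X) = 0.4354 mol·L⁻¹.
Along a PFR/batch, dC_N/dC_M = −r_N/(r_N+r_P) = −k₁/(k₁+k₂·C_M).
Integrating from C_{M0} to C_M: C_N = (2.40/2.41)·ln[(2.40+2.41·1.77)/(2.40+2.41·0.435)] = 0.9959·ln(6.666/3.449) = 0.6561 mol·L⁻¹.
Y_N = C_N/C_{M0} = 0.6561/1.77 = 0.371.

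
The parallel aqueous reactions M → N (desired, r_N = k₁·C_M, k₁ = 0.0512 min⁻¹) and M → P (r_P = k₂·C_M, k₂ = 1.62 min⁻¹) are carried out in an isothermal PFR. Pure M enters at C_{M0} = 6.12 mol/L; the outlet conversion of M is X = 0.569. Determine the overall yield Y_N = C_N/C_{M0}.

0.0174

C_M = C_{M0}(1−X) = 2.638 mol/L.
Both paths are first order in M, so the instantaneous fraction to N is constant: dC_N/d(−C_M) = k₁/(k₁+k₂) = 0.03064.
C_N = 0.03064·(C_{M0}−C_M) = 0.03064×3.482 = 0.107 mol/L.
Y_N = C_N/C_{M0} = 0.1067/6.12 = 0.0174.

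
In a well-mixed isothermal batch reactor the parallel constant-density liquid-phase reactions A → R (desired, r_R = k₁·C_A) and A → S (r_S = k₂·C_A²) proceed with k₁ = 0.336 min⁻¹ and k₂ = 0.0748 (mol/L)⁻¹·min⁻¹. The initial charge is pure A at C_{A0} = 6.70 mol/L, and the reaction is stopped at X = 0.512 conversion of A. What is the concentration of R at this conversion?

C_A = C_{A0}(1−X) = 3.270 mol/L.
Along a PFR/batch, dC_R/dC_A = −r_R/(r_R+r_S) = −k₁/(k₁+k₂·C_A).
Integrating from C_{A0} to C_A: C_R = (0.336/0.0748)·ln[(0.336+0.0748·6.70)/(0.336+0.0748·3.27)] = 4.492·ln(0.8372/0.5806) = 1.644 mol/L.

1.64 mol/L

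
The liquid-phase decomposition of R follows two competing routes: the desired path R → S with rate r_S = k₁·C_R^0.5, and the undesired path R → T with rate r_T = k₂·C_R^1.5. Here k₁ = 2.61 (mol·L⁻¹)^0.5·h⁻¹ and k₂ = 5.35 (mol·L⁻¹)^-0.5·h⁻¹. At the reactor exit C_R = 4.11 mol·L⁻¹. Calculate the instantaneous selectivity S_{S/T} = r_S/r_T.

0.119

S_{S/T} = r_S/r_T = (k₁·C_R^0.5)/(k₂·C_R^1.5) = (k₁/k₂)·C_R⁻¹.
= (2.61×4.110^0.5) / (5.35×4.110^1.5) = 5.291/44.58 = 0.119.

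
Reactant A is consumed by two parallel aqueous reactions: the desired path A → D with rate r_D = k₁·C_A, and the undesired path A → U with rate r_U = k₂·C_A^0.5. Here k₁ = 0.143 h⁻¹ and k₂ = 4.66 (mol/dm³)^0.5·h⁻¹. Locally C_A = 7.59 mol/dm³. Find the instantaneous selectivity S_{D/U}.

S_{D/U} = r_D/r_U = (k₁·C_A)/(k₂·C_A^0.5) = (k₁/k₂)·C_A^0.5.
= (0.143×7.590) / (4.66×7.590^0.5) = 1.085/12.84 = 0.0845.
Since the desired path is higher order in A, keeping C_A high (PFR or concentrated feed) favours D.

0.0845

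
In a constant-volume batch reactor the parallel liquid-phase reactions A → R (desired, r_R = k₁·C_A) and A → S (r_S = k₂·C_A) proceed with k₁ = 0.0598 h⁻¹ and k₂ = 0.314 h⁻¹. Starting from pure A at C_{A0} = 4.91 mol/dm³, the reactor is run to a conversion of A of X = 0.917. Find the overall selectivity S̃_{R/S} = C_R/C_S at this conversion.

C_A = C_{A0}(1−X) = 0.4075 mol/dm³.
Both paths are first order in A, so the instantaneous fraction to R is constant: dC_R/d(−C_A) = k₁/(k₁+k₂) = 0.1600.
C_R = 0.1600·(C_{A0}−C_A) = 0.1600×4.502 = 0.720 mol/dm³.
C_S = (C_{A0}−C_A)−C_R = 3.782 mol/dm³; S̃_{R/S} = 0.7203/3.782 = 0.190.

0.190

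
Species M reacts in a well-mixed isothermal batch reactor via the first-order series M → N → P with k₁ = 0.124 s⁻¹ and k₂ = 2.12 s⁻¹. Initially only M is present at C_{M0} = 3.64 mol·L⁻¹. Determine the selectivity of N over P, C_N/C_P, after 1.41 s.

For first-order series with pure M initially, C_N(t) = k₁C_{M0}/(k₂−k₁)·(e^(−k₁t) − e^(−k₂t)).
e^(−k₁t) = e^(−0.124×1.41) = e^(−0.1748) = 0.8396; e^(−k₂t) = e^(−2.989) = 0.05033.
C_N = 0.124×3.64/(2.12−0.124) × (0.8396−0.05033) = 0.2261×0.7893 = 0.1785 mol·L⁻¹.
C_M = C_{M0}e^(−k₁t) = 3.056 mol·L⁻¹, so C_P = C_{M0}−C_M−C_N = 0.4054 mol·L⁻¹; C_N/C_P = 0.440.

0.440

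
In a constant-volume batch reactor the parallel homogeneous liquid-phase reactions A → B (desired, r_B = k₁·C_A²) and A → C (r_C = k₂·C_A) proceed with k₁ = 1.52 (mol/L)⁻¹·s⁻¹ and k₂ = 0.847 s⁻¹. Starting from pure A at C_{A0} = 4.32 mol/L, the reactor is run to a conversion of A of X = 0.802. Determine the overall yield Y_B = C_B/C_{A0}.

0.642

C_A = C_{A0}(1−X) = 0.8554 mol/L.
Along a PFR/batch, dC_C/dC_A = −r_C/(r_B+r_C) = −k₂/(k₂+k₁·C_A).
Integrating from C_{A0} to C_A: C_C = (0.847/1.52)·ln[(0.847+1.52·4.32)/(0.847+1.52·0.855)] = 0.5572·ln(7.413/2.147) = 0.6905 mol/L.
Then C_B = (C_{A0}−C_A) − C_C = 3.465 − 0.6905 = 2.774 mol/L.
Y_B = C_B/C_{A0} = 2.774/4.32 = 0.642.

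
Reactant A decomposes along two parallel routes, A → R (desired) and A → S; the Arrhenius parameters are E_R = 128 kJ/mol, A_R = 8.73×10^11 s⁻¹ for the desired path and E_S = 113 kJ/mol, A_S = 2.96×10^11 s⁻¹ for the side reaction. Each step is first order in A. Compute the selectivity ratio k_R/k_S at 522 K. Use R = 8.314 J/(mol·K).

0.0930

Since both paths have the same order in A, the concentration cancels and S_{R/S} = k_R/k_S = (A_R/A_S)·exp[(E_S−E_R)/(RT)].
(E_S−E_R)/(RT) = (113−128)×10³/(8.314×522) = -15000/4340 = -3.456.
k_R/k_S = (8.73×10^11/2.96×10^11)·exp(-3.456) = 2.949 × 0.03155 = 0.0930.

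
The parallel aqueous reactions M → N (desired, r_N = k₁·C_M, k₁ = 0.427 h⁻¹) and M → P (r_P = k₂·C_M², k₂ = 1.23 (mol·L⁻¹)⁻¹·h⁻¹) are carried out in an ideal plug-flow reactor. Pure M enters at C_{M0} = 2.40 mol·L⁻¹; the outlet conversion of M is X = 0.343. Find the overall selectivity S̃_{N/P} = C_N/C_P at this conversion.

0.177

C_M = C_{M0}(1−X) = 1.577 mol·L⁻¹.
Along a PFR/batch, dC_N/dC_M = −r_N/(r_N+r_P) = −k₁/(k₁+k₂·C_M).
Integrating from C_{M0} to C_M: C_N = (0.427/1.23)·ln[(0.427+1.23·2.40)/(0.427+1.23·1.58)] = 0.3472·ln(3.379/2.366) = 0.1237 mol·L⁻¹.
C_P = (C_{M0}−C_M)−C_N = 0.6995 mol·L⁻¹; S̃_{N/P} = 0.1237/0.6995 = 0.177.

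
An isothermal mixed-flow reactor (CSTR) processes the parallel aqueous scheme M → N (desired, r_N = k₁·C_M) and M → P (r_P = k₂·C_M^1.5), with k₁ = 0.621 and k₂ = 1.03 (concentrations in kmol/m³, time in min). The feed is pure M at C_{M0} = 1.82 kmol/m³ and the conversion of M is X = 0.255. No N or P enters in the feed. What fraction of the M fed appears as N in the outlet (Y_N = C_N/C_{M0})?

Exit C_M = C_{M0}(1−X) = 1.82×0.745 = 1.356 kmol/m³.
Rates in a CSTR are evaluated at the outlet concentration: r_N = 0.621×1.356 = 0.8420, r_P = 1.03×1.356^1.5 = 1.626.
Fraction of consumed M going to N: r_N/(r_N+r_P) = 0.3411.
C_N = 0.3411·C_{M0}·X = 0.3411×1.82×0.255 = 0.158 kmol/m³; Y_N = C_N/C_{M0} = 0.0870.

0.0870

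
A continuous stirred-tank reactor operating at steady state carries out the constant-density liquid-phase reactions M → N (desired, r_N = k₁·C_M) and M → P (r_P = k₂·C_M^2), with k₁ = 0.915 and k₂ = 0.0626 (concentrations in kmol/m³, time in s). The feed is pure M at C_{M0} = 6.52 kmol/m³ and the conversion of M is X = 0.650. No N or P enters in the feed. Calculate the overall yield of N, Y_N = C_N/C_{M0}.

Exit C_M = C_{M0}(1−X) = 6.52×0.350 = 2.282 kmol/m³.
In a CSTR the entire volume is at exit conditions, so r_N = 0.915×2.282 = 2.088 and r_P = 0.0626×2.282^2 = 0.3260.
Fraction of consumed M going to N: r_N/(r_N+r_P) = 0.8650.
C_N = 0.8650·C_{M0}·X = 0.8650×6.52×0.650 = 3.67 kmol/m³; Y_N = C_N/C_{M0} = 0.562.

0.562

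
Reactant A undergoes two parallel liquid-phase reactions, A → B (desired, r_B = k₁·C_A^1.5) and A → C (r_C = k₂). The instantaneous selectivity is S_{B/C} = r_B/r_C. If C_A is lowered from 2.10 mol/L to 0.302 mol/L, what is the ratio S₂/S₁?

S_{B/C} = (k₁/k₂)·C_A^1.5, so S₂/S₁ = (C_{A,2}/C_{A,1})^1.5.
= (0.302/2.10)^1.5 = (0.1438)^1.5 = 0.0545.

0.0545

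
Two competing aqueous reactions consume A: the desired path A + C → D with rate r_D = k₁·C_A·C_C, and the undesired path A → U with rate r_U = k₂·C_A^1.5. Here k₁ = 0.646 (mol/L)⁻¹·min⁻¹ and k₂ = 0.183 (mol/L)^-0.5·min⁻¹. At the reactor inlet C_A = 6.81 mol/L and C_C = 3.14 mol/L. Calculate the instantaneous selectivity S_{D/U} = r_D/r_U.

4.25

S_{D/U} = r_D/r_U = (k₁·C_A·C_C)/(k₂·C_A^1.5) = (k₁/k₂)·C_A^-0.5·C_C.
= (0.646×6.810×3.140) / (0.183×6.810^1.5) = 13.81/3.252 = 4.25.
The undesired path is higher order in A, so low C_A (CSTR or dilute feed) favours D.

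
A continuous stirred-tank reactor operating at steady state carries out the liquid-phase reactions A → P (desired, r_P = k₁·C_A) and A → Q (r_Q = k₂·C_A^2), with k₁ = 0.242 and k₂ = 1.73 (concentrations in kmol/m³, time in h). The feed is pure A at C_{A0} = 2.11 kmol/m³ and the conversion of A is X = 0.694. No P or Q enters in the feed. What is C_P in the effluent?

Exit C_A = C_{A0}(1−X) = 2.11×0.306 = 0.6457 kmol/m³.
A CSTR operates uniformly at the exit composition, giving r_P = 0.1562 and r_Q = 0.7212 (each k·C_A^n at C_A = 0.6457).
Fraction of consumed A going to P: r_P/(r_P+r_Q) = 0.1781.
C_P = 0.1781·C_{A0}·X = 0.1781×2.11×0.694 = 0.261 kmol/m³.

0.261 kmol/m³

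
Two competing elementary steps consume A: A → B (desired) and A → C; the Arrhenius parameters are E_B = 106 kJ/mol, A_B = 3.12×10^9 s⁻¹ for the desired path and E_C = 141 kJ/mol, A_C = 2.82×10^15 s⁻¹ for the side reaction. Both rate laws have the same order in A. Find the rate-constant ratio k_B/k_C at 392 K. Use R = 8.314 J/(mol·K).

Since both paths have the same order in A, the concentration cancels and S_{B/C} = k_B/k_C = (A_B/A_C)·exp[(E_C−E_B)/(RT)].
(E_C−E_B)/(RT) = (141−106)×10³/(8.314×392) = 35000/3259 = 10.74.
k_B/k_C = (3.12×10^9/2.82×10^15)·exp(10.74) = 1.106×10^-6 × 46129 = 0.0510.
Since E_B < E_C, lowering the temperature improves selectivity toward B.

0.0510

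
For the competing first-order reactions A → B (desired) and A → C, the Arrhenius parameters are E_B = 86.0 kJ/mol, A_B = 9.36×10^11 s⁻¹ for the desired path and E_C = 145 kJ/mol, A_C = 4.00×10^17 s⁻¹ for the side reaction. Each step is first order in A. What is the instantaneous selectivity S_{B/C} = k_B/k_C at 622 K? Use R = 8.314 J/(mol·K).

0.211

Since both paths have the same order in A, the concentration cancels and S_{B/C} = k_B/k_C = (A_B/A_C)·exp[(E_C−E_B)/(RT)].
(E_C−E_B)/(RT) = (145−86.0)×10³/(8.314×622) = 59000/5171 = 11.41.
k_B/k_C = (9.36×10^11/4.00×10^17)·exp(11.41) = 2.340×10^-6 × 90139 = 0.211.
Since E_B < E_C, lowering the temperature improves selectivity toward B.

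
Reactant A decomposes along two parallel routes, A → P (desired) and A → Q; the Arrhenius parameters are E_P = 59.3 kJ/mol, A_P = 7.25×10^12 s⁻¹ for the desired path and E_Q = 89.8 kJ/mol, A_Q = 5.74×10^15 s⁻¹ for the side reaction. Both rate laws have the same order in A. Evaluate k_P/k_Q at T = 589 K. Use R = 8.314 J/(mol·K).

0.640

Since both paths have the same order in A, the concentration cancels and S_{P/Q} = k_P/k_Q = (A_P/A_Q)·exp[(E_Q−E_P)/(RT)].
(E_Q−E_P)/(RT) = (89.8−59.3)×10³/(8.314×589) = 30500/4897 = 6.228.
k_P/k_Q = (7.25×10^12/5.74×10^15)·exp(6.228) = 0.001263 × 506.9 = 0.640.
Since E_P < E_Q, lowering the temperature improves selectivity toward P.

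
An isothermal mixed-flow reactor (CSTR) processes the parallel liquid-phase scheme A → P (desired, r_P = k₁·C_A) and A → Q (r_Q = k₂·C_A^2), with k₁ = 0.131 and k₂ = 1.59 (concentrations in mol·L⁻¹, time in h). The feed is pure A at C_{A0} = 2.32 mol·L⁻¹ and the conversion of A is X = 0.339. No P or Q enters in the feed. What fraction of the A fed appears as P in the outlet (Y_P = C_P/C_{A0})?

Exit C_A = C_{A0}(1−X) = 2.32×0.661 = 1.534 mol·L⁻¹.
In a CSTR the entire volume is at exit conditions, so r_P = 0.131×1.534 = 0.2009 and r_Q = 1.59×1.534^2 = 3.739.
Fraction of consumed A going to P: r_P/(r_P+r_Q) = 0.05099.
C_P = 0.05099·C_{A0}·X = 0.05099×2.32×0.339 = 0.0401 mol·L⁻¹; Y_P = C_P/C_{A0} = 0.0173.

0.0173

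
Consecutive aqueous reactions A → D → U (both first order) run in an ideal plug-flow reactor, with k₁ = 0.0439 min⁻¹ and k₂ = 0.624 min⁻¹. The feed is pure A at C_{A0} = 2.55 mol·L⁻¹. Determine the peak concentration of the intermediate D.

Evaluating C_D at τ_opt = ln(k₂/k₁)/(k₂−k₁) gives C_{D,max}/C_{A0} = (k₁/k₂)^[k₂/(k₂−k₁)].
= (0.0439/0.624)^(0.624/(0.624−0.0439)) = (0.07035)^(1.076) = 0.05755.
C_{D,max} = 0.05755×2.55 = 0.147 mol·L⁻¹.

0.147 mol·L⁻¹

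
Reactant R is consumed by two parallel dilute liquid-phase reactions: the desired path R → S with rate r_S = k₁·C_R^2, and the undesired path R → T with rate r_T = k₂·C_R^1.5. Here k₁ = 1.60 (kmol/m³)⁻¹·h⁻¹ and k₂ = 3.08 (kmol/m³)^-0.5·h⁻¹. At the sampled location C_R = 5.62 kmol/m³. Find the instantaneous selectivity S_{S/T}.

1.23

S_{S/T} = r_S/r_T = (k₁·C_R^2)/(k₂·C_R^1.5) = (k₁/k₂)·C_R^0.5.
= (1.60×5.620^2) / (3.08×5.620^1.5) = 50.54/41.04 = 1.23.
Since the desired path is higher order in R, keeping C_R high (PFR or concentrated feed) favours S.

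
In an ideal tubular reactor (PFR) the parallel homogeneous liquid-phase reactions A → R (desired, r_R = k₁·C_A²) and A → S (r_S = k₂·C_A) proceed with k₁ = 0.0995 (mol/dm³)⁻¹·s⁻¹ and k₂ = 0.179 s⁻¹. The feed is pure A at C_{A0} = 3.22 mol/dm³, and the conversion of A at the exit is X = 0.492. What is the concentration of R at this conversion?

C_A = C_{A0}(1−X) = 1.636 mol/dm³.
Along a PFR/batch, dC_S/dC_A = −r_S/(r_R+r_S) = −k₂/(k₂+k₁·C_A).
Integrating from C_{A0} to C_A: C_S = (0.179/0.0995)·ln[(0.179+0.0995·3.22)/(0.179+0.0995·1.64)] = 1.799·ln(0.4994/0.3418) = 0.6823 mol/dm³.
Then C_R = (C_{A0}−C_A) − C_S = 1.584 − 0.6823 = 0.9019 mol/dm³.

0.902 mol/dm³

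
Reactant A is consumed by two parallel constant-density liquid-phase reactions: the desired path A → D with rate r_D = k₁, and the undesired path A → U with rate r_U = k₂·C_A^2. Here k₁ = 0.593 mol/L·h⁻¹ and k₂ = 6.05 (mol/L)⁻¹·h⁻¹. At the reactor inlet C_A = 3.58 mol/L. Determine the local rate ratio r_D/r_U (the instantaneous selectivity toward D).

S_{D/U} = r_D/r_U = (k₁)/(k₂·C_A^2) = (k₁/k₂)·C_A^-2.
= (0.593) / (6.05×3.580^2) = 0.5930/77.54 = 0.00765.
The undesired path is higher order in A, so low C_A (CSTR or dilute feed) favours D.

0.00765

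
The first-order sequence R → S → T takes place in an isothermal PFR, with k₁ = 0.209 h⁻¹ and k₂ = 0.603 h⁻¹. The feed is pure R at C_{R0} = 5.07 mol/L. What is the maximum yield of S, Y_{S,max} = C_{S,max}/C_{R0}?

Evaluating C_S at τ_opt = ln(k₂/k₁)/(k₂−k₁) gives C_{S,max}/C_{R0} = (k₁/k₂)^[k₂/(k₂−k₁)].
= (0.209/0.603)^(0.603/(0.603−0.209)) = (0.3466)^(1.530) = 0.1976.

0.198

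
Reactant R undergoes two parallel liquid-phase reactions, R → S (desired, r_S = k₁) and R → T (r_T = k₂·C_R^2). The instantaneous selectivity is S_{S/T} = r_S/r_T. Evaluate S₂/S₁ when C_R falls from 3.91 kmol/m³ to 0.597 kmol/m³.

42.9

S_{S/T} = (k₁/k₂)·C_R^-2, so S₂/S₁ = (C_{R,2}/C_{R,1})^-2.
= (0.597/3.91)^(-2) = (0.1527)^(-2) = 42.9.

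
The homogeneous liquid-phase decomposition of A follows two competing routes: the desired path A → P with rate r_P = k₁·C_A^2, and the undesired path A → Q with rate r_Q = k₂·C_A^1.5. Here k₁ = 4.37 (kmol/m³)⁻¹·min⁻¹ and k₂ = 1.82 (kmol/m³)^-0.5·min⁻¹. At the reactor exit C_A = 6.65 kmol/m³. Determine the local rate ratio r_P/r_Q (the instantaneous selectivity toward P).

S_{P/Q} = r_P/r_Q = (k₁·C_A^2)/(k₂·C_A^1.5) = (k₁/k₂)·C_A^0.5.
= (4.37×6.650^2) / (1.82×6.650^1.5) = 193.3/31.21 = 6.19.
Since the desired path is higher order in A, keeping C_A high (PFR or concentrated feed) favours P.

6.19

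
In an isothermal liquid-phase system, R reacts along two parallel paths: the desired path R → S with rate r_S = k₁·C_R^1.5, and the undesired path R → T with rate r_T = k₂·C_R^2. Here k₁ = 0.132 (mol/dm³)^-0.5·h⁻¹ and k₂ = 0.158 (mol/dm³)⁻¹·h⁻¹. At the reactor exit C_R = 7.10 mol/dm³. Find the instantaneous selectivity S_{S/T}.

S_{S/T} = r_S/r_T = (k₁·C_R^1.5)/(k₂·C_R^2) = (k₁/k₂)·C_R^-0.5.
= (0.132×7.100^1.5) / (0.158×7.100^2) = 2.497/7.965 = 0.314.

0.314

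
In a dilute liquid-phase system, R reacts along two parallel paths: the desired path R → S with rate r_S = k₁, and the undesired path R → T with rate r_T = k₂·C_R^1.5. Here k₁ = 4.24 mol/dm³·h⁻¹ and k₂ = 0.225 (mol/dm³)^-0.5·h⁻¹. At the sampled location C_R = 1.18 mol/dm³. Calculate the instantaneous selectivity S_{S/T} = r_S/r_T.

S_{S/T} = r_S/r_T = (k₁)/(k₂·C_R^1.5) = (k₁/k₂)·C_R^-1.5.
= (4.24) / (0.225×1.180^1.5) = 4.240/0.2884 = 14.7.

14.7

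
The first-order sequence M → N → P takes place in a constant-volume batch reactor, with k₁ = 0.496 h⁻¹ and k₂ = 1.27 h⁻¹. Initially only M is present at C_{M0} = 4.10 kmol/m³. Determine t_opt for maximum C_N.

For first-order series the maximum of C_N occurs at t_opt = ln(k₂/k₁)/(k₂−k₁).
= ln(1.27/0.496)/(1.27−0.496) = ln(2.560)/0.7740 = 0.9402/0.7740 = 1.21 h.

1.21 h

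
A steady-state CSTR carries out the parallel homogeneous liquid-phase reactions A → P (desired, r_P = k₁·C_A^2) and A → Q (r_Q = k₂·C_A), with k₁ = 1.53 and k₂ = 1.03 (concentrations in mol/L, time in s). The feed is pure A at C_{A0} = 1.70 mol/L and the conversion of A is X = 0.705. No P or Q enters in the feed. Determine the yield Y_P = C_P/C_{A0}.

0.301

Exit C_A = C_{A0}(1−X) = 1.70×0.295 = 0.5015 mol/L.
In a CSTR the entire volume is at exit conditions, so r_P = 1.53×0.5015^2 = 0.3848 and r_Q = 1.03×0.5015 = 0.5165.
Fraction of consumed A going to P: r_P/(r_P+r_Q) = 0.4269.
C_P = 0.4269·C_{A0}·X = 0.4269×1.70×0.705 = 0.512 mol/L; Y_P = C_P/C_{A0} = 0.301.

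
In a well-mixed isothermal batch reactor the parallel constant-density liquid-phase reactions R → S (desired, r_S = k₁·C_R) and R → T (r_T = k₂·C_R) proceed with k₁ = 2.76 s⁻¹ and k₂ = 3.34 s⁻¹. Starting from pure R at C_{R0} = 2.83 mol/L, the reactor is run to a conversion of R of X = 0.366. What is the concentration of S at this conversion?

0.469 mol/L

C_R = C_{R0}(1−X) = 1.794 mol/L.
Both paths are first order in R, so the instantaneous fraction to S is constant: dC_S/d(−C_R) = k₁/(k₁+k₂) = 0.4525.
C_S = 0.4525·(C_{R0}−C_R) = 0.4525×1.036 = 0.469 mol/L.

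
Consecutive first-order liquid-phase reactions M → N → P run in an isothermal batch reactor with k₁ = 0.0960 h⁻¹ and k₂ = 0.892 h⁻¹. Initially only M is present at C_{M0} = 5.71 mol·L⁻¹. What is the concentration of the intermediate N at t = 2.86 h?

For first-order series with pure M initially, C_N(t) = k₁C_{M0}/(k₂−k₁)·(e^(−k₁t) − e^(−k₂t)).
e^(−k₁t) = e^(−0.0960×2.86) = e^(−0.2746) = 0.7599; e^(−k₂t) = e^(−2.551) = 0.07799.
C_N = 0.0960×5.71/(0.892−0.0960) × (0.7599−0.07799) = 0.6886×0.6819 = 0.4696 mol·L⁻¹.

0.470 mol·L⁻¹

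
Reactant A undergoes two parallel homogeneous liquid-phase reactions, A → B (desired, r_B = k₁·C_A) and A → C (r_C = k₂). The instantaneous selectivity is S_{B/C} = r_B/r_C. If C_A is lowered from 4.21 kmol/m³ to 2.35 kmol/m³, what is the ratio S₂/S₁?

0.558

S_{B/C} = (k₁/k₂)·C_A, so S₂/S₁ = (C_{A,2}/C_{A,1}).
= 2.35/4.21 = 0.558.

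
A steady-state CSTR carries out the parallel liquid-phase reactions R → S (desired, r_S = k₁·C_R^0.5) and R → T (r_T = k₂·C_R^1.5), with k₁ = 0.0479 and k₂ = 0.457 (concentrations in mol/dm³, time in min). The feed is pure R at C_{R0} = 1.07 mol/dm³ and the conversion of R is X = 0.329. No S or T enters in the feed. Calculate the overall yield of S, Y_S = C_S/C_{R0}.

Exit C_R = C_{R0}(1−X) = 1.07×0.671 = 0.7180 mol/dm³.
Rates in a CSTR are evaluated at the outlet concentration: r_S = 0.0479×0.7180^0.5 = 0.04059, r_T = 0.457×0.7180^1.5 = 0.2780.
Fraction of consumed R going to S: r_S/(r_S+r_T) = 0.1274.
C_S = 0.1274·C_{R0}·X = 0.1274×1.07×0.329 = 0.0448 mol/dm³; Y_S = C_S/C_{R0} = 0.0419.

0.0419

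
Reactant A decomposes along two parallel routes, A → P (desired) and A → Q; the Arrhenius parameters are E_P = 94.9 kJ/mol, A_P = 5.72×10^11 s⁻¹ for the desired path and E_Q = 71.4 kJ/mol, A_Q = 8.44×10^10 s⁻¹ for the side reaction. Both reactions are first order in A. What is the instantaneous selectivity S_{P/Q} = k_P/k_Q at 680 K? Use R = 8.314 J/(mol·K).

With equal orders, S_{P/Q} = k_P/k_Q = (A_P/A_Q)·exp[(E_Q−E_P)/(RT)].
(E_Q−E_P)/(RT) = (71.4−94.9)×10³/(8.314×680) = -23500/5654 = -4.157.
k_P/k_Q = (5.72×10^11/8.44×10^10)·exp(-4.157) = 6.777 × 0.01566 = 0.106.

0.106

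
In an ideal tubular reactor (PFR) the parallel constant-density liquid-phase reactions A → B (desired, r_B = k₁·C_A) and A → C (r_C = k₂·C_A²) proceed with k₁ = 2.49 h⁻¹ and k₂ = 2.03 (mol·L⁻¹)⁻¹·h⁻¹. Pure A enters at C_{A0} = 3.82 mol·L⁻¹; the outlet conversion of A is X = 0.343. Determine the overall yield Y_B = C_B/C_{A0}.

C_A = C_{A0}(1−X) = 2.510 mol·L⁻¹.
Along a PFR/batch, dC_B/dC_A = −r_B/(r_B+r_C) = −k₁/(k₁+k₂·C_A).
Integrating from C_{A0} to C_A: C_B = (2.49/2.03)·ln[(2.49+2.03·3.82)/(2.49+2.03·2.51)] = 1.227·ln(10.24/7.585) = 0.3687 mol·L⁻¹.
Y_B = C_B/C_{A0} = 0.3687/3.82 = 0.0965.

0.0965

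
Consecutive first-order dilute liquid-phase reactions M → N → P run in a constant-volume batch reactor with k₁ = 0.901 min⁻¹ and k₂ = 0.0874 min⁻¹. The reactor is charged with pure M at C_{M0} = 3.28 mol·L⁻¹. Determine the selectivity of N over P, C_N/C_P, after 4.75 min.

2.65

Solving the coupled first-order balances gives C_N(t) = [k₁/(k₂−k₁)]·C_{M0}·(e^(−k₁t) − e^(−k₂t)).
e^(−k₁t) = e^(−0.901×4.75) = e^(−4.280) = 0.01385; e^(−k₂t) = e^(−0.4152) = 0.6602.
C_N = 0.901×3.28/(0.0874−0.901) × (0.01385−0.6602) = (-3.632)×(-0.6464) = 2.348 mol·L⁻¹.
C_M = C_{M0}e^(−k₁t) = 0.04542 mol·L⁻¹, so C_P = C_{M0}−C_M−C_N = 0.8867 mol·L⁻¹; C_N/C_P = 2.65.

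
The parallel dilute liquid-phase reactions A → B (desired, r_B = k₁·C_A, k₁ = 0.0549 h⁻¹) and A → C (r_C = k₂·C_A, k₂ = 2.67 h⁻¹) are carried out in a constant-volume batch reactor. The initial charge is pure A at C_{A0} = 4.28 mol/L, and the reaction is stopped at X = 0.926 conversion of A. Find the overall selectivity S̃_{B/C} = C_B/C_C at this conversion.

C_A = C_{A0}(1−X) = 0.3167 mol/L.
Both paths are first order in A, so the instantaneous fraction to B is constant: dC_B/d(−C_A) = k₁/(k₁+k₂) = 0.02015.
C_B = 0.02015·(C_{A0}−C_A) = 0.02015×3.963 = 0.0799 mol/L.
C_C = (C_{A0}−C_A)−C_B = 3.883 mol/L; S̃_{B/C} = 0.07985/3.883 = 0.0206.

0.0206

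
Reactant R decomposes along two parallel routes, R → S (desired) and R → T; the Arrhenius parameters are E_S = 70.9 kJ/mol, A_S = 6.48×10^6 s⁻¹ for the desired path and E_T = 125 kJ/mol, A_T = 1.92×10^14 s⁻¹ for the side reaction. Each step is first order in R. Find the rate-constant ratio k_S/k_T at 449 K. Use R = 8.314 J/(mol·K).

0.0664

With equal orders, S_{S/T} = k_S/k_T = (A_S/A_T)·exp[(E_T−E_S)/(RT)].
(E_T−E_S)/(RT) = (125−70.9)×10³/(8.314×449) = 54100/3733 = 14.49.
k_S/k_T = (6.48×10^6/1.92×10^14)·exp(14.49) = 3.375×10^-8 × 1.968×10^6 = 0.0664.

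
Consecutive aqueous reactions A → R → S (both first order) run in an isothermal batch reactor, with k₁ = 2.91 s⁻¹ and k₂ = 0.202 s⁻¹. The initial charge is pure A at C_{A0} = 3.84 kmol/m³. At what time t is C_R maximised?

0.985 s

For first-order series the maximum of C_R occurs at t_opt = ln(k₂/k₁)/(k₂−k₁).
= ln(0.202/2.91)/(0.202−2.91) = ln(0.06942)/-2.708 = -2.668/-2.708 = 0.985 s.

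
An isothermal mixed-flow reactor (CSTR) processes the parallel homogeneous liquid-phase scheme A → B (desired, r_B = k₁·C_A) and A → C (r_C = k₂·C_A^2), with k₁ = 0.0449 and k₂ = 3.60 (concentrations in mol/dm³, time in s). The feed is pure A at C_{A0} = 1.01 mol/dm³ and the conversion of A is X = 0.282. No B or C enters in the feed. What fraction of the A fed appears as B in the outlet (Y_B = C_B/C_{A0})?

0.00477

Exit C_A = C_{A0}(1−X) = 1.01×0.718 = 0.7252 mol/dm³.
Rates in a CSTR are evaluated at the outlet concentration: r_B = 0.0449×0.7252 = 0.03256, r_C = 3.60×0.7252^2 = 1.893.
Fraction of consumed A going to B: r_B/(r_B+r_C) = 0.01691.
C_B = 0.01691·C_{A0}·X = 0.01691×1.01×0.282 = 0.00482 mol/dm³; Y_B = C_B/C_{A0} = 0.00477.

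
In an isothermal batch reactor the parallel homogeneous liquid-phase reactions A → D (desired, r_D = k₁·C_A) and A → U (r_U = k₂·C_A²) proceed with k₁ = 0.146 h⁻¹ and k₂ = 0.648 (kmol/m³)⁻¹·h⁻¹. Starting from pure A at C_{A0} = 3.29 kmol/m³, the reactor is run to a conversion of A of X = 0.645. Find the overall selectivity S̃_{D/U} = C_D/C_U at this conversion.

C_A = C_{A0}(1−X) = 1.168 kmol/m³.
Along a PFR/batch, dC_D/dC_A = −r_D/(r_D+r_U) = −k₁/(k₁+k₂·C_A).
Integrating from C_{A0} to C_A: C_D = (0.146/0.648)·ln[(0.146+0.648·3.29)/(0.146+0.648·1.17)] = 0.2253·ln(2.278/0.9028) = 0.2085 kmol/m³.
C_U = (C_{A0}−C_A)−C_D = 1.914 kmol/m³; S̃_{D/U} = 0.2085/1.914 = 0.109.

0.109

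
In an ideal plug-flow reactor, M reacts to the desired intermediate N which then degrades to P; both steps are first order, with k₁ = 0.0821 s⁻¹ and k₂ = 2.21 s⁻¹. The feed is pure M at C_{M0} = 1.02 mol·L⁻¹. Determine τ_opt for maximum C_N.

The intermediate peaks when r₁ = r₂, i.e. k₁e^(−k₁τ) = k₂e^(−k₂τ), giving τ_opt = ln(k₂/k₁)/(k₂−k₁).
= ln(2.21/0.0821)/(2.21−0.0821) = ln(26.92)/2.128 = 3.293/2.128 = 1.55 s.

1.55 s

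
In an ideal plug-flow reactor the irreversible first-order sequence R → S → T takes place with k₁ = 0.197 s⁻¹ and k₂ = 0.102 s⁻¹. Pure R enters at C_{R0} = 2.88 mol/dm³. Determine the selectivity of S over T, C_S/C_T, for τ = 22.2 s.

0.237

Solving the coupled first-order balances gives C_S(τ) = [k₁/(k₂−k₁)]·C_{R0}·(e^(−k₁τ) − e^(−k₂τ)).
e^(−k₁τ) = e^(−0.197×22.2) = e^(−4.373) = 0.01261; e^(−k₂τ) = e^(−2.264) = 0.1039.
C_S = 0.197×2.88/(0.102−0.197) × (0.01261−0.1039) = (-5.972)×(-0.09128) = 0.5452 mol/dm³.
C_R = C_{R0}e^(−k₁τ) = 0.03631 mol/dm³, so C_T = C_{R0}−C_R−C_S = 2.299 mol/dm³; C_S/C_T = 0.237.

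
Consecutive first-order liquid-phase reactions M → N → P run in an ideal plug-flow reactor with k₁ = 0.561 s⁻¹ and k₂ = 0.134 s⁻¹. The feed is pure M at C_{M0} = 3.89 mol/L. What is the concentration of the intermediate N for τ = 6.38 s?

The intermediate concentration in a first-order A→B→C sequence is C_N = k₁C_{M0}(e^(−k₁τ) − e^(−k₂τ))/(k₂−k₁).
e^(−k₁τ) = e^(−0.561×6.38) = e^(−3.579) = 0.02790; e^(−k₂τ) = e^(−0.8549) = 0.4253.
C_N = 0.561×3.89/(0.134−0.561) × (0.02790−0.4253) = (-5.111)×(-0.3974) = 2.031 mol/L.

2.03 mol/L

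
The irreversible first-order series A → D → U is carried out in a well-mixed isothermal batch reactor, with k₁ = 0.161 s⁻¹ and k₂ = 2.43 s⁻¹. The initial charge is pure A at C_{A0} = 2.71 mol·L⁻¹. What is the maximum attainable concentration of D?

At the optimum, C_{D,max}/C_{A0} = (k₁/k₂)^[k₂/(k₂−k₁)].
= (0.161/2.43)^(2.43/(2.43−0.161)) = (0.06626)^(1.071) = 0.05465.
C_{D,max} = 0.05465×2.71 = 0.148 mol·L⁻¹.

0.148 mol·L⁻¹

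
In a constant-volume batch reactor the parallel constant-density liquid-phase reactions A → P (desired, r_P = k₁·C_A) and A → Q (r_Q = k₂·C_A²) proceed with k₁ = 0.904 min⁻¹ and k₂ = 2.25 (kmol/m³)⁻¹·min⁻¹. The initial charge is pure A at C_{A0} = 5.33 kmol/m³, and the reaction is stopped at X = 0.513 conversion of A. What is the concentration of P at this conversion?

C_A = C_{A0}(1−X) = 2.596 kmol/m³.
Along a PFR/batch, dC_P/dC_A = −r_P/(r_P+r_Q) = −k₁/(k₁+k₂·C_A).
Integrating from C_{A0} to C_A: C_P = (0.904/2.25)·ln[(0.904+2.25·5.33)/(0.904+2.25·2.60)] = 0.4018·ln(12.90/6.744) = 0.2605 kmol/m³.

0.260 kmol/m³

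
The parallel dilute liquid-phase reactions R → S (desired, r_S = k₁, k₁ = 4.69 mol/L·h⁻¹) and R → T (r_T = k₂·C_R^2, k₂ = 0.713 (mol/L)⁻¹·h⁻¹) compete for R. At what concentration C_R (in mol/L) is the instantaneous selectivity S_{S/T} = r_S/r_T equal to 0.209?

S_{S/T} = (k₁/k₂)·C_R^-2 ⇒ C_R = (S·k₂/k₁)^(-0.5).
= (0.209×0.713/4.69)^(-0.5) = (0.03177)^(-0.5) = 5.61 mol/L.

5.61 mol/L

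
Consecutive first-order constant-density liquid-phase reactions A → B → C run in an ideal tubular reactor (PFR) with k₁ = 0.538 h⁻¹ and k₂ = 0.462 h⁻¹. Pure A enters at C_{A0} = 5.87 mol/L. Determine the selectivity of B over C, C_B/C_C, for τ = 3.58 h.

0.607

Solving the coupled first-order balances gives C_B(τ) = [k₁/(k₂−k₁)]·C_{A0}·(e^(−k₁τ) − e^(−k₂τ)).
e^(−k₁τ) = e^(−0.538×3.58) = e^(−1.926) = 0.1457; e^(−k₂τ) = e^(−1.654) = 0.1913.
C_B = 0.538×5.87/(0.462−0.538) × (0.1457−0.1913) = (-41.55)×(-0.04557) = 1.893 mol/L.
C_A = C_{A0}e^(−k₁τ) = 0.8554 mol/L, so C_C = C_{A0}−C_A−C_B = 3.121 mol/L; C_B/C_C = 0.607.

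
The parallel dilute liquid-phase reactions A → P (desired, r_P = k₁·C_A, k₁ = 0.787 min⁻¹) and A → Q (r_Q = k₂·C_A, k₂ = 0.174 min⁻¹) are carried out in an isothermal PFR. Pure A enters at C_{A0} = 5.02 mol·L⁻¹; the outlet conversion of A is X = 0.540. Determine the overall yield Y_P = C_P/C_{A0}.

0.442

C_A = C_{A0}(1−X) = 2.309 mol·L⁻¹.
Both paths are first order in A, so the instantaneous fraction to P is constant: dC_P/d(−C_A) = k₁/(k₁+k₂) = 0.8189.
C_P = 0.8189·(C_{A0}−C_A) = 0.8189×2.711 = 2.22 mol·L⁻¹.
Y_P = C_P/C_{A0} = 2.220/5.02 = 0.442.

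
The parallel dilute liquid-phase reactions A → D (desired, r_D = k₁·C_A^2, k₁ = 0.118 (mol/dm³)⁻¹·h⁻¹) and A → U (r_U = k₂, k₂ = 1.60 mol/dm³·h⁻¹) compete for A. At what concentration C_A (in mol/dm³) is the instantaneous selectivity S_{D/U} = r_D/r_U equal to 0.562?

2.76 mol/dm³

S_{D/U} = (k₁/k₂)·C_A^2 ⇒ C_A = (S·k₂/k₁)^(0.5).
= (0.562×1.60/0.118)^(0.5) = (7.620)^(0.5) = 2.76 mol/dm³.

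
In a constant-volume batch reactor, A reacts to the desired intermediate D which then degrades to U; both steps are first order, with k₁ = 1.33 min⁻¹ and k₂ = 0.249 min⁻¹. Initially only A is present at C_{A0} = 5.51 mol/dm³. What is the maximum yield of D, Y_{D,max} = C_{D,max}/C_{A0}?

0.680

Evaluating C_D at t_opt = ln(k₂/k₁)/(k₂−k₁) gives C_{D,max}/C_{A0} = (k₁/k₂)^[k₂/(k₂−k₁)].
= (1.33/0.249)^(0.249/(0.249−1.33)) = (5.341)^(-0.2303) = 0.6798.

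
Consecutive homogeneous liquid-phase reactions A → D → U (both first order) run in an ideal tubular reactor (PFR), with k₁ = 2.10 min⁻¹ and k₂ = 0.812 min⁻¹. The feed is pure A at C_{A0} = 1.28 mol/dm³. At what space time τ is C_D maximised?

Setting dC_D/dτ = 0 gives τ_opt = ln(k₂/k₁)/(k₂−k₁).
= ln(0.812/2.10)/(0.812−2.10) = ln(0.3867)/-1.288 = -0.9502/-1.288 = 0.738 min.

0.738 min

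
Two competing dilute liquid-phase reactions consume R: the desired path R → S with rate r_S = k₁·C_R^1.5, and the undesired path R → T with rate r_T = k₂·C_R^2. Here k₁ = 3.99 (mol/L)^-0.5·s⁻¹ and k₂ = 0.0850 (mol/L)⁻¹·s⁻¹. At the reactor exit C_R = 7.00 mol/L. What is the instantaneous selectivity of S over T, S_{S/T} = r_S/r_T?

17.7

S_{S/T} = r_S/r_T = (k₁·C_R^1.5)/(k₂·C_R^2) = (k₁/k₂)·C_R^-0.5.
= (3.99×7.000^1.5) / (0.0850×7.000^2) = 73.90/4.165 = 17.7.
The undesired path is higher order in R, so low C_R (CSTR or dilute feed) favours S.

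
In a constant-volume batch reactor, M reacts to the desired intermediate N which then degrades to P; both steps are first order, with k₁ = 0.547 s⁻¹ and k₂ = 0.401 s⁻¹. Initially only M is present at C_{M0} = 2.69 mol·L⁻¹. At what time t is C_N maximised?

The intermediate peaks when r₁ = r₂, i.e. k₁e^(−k₁t) = k₂e^(−k₂t), giving t_opt = ln(k₂/k₁)/(k₂−k₁).
= ln(0.401/0.547)/(0.401−0.547) = ln(0.7331)/-0.1460 = -0.3105/-0.1460 = 2.13 s.

2.13 s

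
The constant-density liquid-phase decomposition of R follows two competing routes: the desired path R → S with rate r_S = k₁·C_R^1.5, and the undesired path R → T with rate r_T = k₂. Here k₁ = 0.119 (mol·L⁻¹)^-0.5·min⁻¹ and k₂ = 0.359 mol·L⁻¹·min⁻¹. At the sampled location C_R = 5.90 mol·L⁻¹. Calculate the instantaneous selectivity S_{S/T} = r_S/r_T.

S_{S/T} = r_S/r_T = (k₁·C_R^1.5)/(k₂) = (k₁/k₂)·C_R^1.5.
= (0.119×5.900^1.5) / (0.359) = 1.705/0.3590 = 4.75.

4.75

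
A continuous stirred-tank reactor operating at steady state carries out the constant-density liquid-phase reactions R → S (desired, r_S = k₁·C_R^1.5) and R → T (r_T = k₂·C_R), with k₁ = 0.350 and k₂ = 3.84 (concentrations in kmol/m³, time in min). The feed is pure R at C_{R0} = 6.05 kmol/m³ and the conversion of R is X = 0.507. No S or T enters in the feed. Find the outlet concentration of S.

0.417 kmol/m³

Exit C_R = C_{R0}(1−X) = 6.05×0.493 = 2.983 kmol/m³.
In a CSTR the entire volume is at exit conditions, so r_S = 0.350×2.983^1.5 = 1.803 and r_T = 3.84×2.983 = 11.45.
Fraction of consumed R going to S: r_S/(r_S+r_T) = 0.1360.
C_S = 0.1360·C_{R0}·X = 0.1360×6.05×0.507 = 0.417 kmol/m³.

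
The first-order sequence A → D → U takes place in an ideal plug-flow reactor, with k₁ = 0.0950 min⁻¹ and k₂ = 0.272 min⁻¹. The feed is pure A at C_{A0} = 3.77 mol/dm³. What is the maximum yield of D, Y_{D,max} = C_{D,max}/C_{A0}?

0.199

Evaluating C_D at τ_opt = ln(k₂/k₁)/(k₂−k₁) gives C_{D,max}/C_{A0} = (k₁/k₂)^[k₂/(k₂−k₁)].
= (0.0950/0.272)^(0.272/(0.272−0.0950)) = (0.3493)^(1.537) = 0.1986.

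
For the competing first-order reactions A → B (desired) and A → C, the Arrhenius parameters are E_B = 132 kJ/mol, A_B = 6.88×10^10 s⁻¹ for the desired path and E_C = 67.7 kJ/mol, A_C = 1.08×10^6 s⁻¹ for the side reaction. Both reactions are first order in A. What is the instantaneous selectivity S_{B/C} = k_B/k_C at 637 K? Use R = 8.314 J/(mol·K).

0.340

k_B/k_C = (A_B/A_C)·exp[−(E_B−E_C)/(RT)] = (A_B/A_C)·exp[(E_C−E_B)/(RT)].
(E_C−E_B)/(RT) = (67.7−132)×10³/(8.314×637) = -64300/5296 = -12.14.
k_B/k_C = (6.88×10^10/1.08×10^6)·exp(-12.14) = 63704 × 5.335×10^-6 = 0.340.
Since E_B > E_C, raising the temperature improves selectivity toward B.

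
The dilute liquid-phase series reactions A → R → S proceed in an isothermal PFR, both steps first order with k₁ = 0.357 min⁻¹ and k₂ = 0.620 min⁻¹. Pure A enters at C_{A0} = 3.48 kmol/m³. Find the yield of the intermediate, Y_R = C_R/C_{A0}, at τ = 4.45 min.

0.191

For first-order series with pure A initially, C_R(τ) = k₁C_{A0}/(k₂−k₁)·(e^(−k₁τ) − e^(−k₂τ)).
e^(−k₁τ) = e^(−0.357×4.45) = e^(−1.589) = 0.2042; e^(−k₂τ) = e^(−2.759) = 0.06336.
C_R = 0.357×3.48/(0.620−0.357) × (0.2042−0.06336) = 4.724×0.1408 = 0.6653 kmol/m³.
Y_R = C_R/C_{A0} = 0.6653/3.48 = 0.191.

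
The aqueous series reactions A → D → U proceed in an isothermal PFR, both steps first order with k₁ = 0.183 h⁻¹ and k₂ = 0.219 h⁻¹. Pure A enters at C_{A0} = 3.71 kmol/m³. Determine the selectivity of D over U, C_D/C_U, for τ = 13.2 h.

0.232

Solving the coupled first-order balances gives C_D(τ) = [k₁/(k₂−k₁)]·C_{A0}·(e^(−k₁τ) − e^(−k₂τ)).
e^(−k₁τ) = e^(−0.183×13.2) = e^(−2.416) = 0.08931; e^(−k₂τ) = e^(−2.891) = 0.05553.
C_D = 0.183×3.71/(0.219−0.183) × (0.08931−0.05553) = 18.86×0.03378 = 0.6371 kmol/m³.
C_A = C_{A0}e^(−k₁τ) = 0.3314 kmol/m³, so C_U = C_{A0}−C_A−C_D = 2.742 kmol/m³; C_D/C_U = 0.232.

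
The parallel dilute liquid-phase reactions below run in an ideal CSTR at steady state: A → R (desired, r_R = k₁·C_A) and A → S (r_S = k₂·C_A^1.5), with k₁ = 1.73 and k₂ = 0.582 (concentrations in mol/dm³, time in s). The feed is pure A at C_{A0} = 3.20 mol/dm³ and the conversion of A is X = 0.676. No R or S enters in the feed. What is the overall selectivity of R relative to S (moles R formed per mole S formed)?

2.92

Exit C_A = C_{A0}(1−X) = 3.20×0.324 = 1.037 mol/dm³.
In a CSTR the entire volume is at exit conditions, so r_R = 1.73×1.037 = 1.794 and r_S = 0.582×1.037^1.5 = 0.6144.
Overall selectivity = C_R/C_S = r_Rτ/(r_Sτ) = r_R/r_S = 2.92.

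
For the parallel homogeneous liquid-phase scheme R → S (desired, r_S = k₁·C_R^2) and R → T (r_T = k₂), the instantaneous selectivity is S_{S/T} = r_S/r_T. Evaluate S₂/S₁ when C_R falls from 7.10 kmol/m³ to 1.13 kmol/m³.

0.0253

S_{S/T} = (k₁/k₂)·C_R^2, so S₂/S₁ = (C_{R,2}/C_{R,1})^2.
= (1.13/7.10)^2 = (0.1592)^2 = 0.0253.
Selectivity toward S falls as C_R falls — high-concentration operation is favoured.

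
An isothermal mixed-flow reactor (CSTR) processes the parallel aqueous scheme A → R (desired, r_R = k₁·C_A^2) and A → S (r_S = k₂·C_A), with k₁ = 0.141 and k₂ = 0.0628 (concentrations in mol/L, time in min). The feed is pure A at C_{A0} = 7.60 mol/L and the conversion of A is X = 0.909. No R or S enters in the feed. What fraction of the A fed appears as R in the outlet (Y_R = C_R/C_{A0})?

Exit C_A = C_{A0}(1−X) = 7.60×0.0910 = 0.6916 mol/L.
In a CSTR the entire volume is at exit conditions, so r_R = 0.141×0.6916^2 = 0.06744 and r_S = 0.0628×0.6916 = 0.04343.
Fraction of consumed A going to R: r_R/(r_R+r_S) = 0.6083.
C_R = 0.6083·C_{A0}·X = 0.6083×7.60×0.909 = 4.20 mol/L; Y_R = C_R/C_{A0} = 0.553.

0.553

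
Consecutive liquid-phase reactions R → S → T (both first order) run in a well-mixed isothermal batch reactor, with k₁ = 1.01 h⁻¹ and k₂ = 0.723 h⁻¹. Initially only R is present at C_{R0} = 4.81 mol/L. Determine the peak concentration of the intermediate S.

2.07 mol/L

At the optimum, C_{S,max}/C_{R0} = (k₁/k₂)^[k₂/(k₂−k₁)].
= (1.01/0.723)^(0.723/(0.723−1.01)) = (1.397)^(-2.519) = 0.4308.
C_{S,max} = 0.4308×4.81 = 2.07 mol/L.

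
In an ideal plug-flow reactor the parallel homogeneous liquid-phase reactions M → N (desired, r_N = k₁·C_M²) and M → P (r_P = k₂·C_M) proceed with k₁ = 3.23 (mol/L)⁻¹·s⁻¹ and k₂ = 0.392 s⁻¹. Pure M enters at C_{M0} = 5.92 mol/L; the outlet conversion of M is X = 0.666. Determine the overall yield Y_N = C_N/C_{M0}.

0.644

C_M = C_{M0}(1−X) = 1.977 mol/L.
Along a PFR/batch, dC_P/dC_M = −r_P/(r_N+r_P) = −k₂/(k₂+k₁·C_M).
Integrating from C_{M0} to C_M: C_P = (0.392/3.23)·ln[(0.392+3.23·5.92)/(0.392+3.23·1.98)] = 0.1214·ln(19.51/6.779) = 0.1283 mol/L.
Then C_N = (C_{M0}−C_M) − C_P = 3.943 − 0.1283 = 3.814 mol/L.
Y_N = C_N/C_{M0} = 3.814/5.92 = 0.644.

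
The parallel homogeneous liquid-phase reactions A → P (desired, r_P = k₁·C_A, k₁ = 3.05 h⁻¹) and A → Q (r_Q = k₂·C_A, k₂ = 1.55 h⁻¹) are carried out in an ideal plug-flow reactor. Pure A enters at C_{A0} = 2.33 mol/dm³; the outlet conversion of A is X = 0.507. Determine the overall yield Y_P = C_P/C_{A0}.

0.336

C_A = C_{A0}(1−X) = 1.149 mol/dm³.
Both paths are first order in A, so the instantaneous fraction to P is constant: dC_P/d(−C_A) = k₁/(k₁+k₂) = 0.6630.
C_P = 0.6630·(C_{A0}−C_A) = 0.6630×1.181 = 0.783 mol/dm³.
Y_P = C_P/C_{A0} = 0.7833/2.33 = 0.336.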